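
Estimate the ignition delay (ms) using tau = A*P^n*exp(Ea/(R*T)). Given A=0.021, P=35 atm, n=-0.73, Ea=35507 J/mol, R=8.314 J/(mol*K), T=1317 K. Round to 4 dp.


tau = A * P^n * exp(Ea/(R*T))
P^n = 35^(-0.73) = 0.07461572
Ea/(R*T) = 35507/(8.314*1317) = 3.242785
exp(Ea/(R*T)) = 25.604938
tau = 0.021 * 0.07461572 * 25.604938 = 0.0401 ms


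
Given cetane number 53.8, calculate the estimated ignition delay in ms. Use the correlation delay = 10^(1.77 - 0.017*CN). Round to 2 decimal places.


delay = 10^(1.77 - 0.017*CN)
Exponent = 1.77 - 0.017*53.8 = 0.8554
delay = 10^0.8554 = 7.17 ms


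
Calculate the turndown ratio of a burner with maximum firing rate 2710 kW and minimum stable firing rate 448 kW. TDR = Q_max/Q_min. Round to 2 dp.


TDR = Q_max / Q_min
TDR = 2710 / 448 = 6.05


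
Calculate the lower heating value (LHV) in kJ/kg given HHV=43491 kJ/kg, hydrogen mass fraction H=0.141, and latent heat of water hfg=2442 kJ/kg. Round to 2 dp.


LHV = HHV - hfg * 9 * H
Water correction = 2442 * 9 * 0.141 = 3098.898 kJ/kg
LHV = 43491 - 3098.898 = 40392.10 kJ/kg


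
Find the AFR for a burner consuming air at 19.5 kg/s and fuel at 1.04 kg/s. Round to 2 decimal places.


AFR = m_air / m_fuel
AFR = 19.5 / 1.04 = 18.75


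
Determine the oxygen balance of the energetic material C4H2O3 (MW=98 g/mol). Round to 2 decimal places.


OB = -1600 * (2C + H/2 - O) / MW
Inner = 2*4 + 2/2 - 3 = 6.00
OB = -1600 * 6.00 / 98 = -97.96%


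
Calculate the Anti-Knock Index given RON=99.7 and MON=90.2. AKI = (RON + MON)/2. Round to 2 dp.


AKI = (RON + MON) / 2
AKI = (99.7 + 90.2) / 2
AKI = 189.9 / 2 = 94.95


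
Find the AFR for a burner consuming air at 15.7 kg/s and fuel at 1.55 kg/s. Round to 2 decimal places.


AFR = m_air / m_fuel
AFR = 15.7 / 1.55 = 10.13


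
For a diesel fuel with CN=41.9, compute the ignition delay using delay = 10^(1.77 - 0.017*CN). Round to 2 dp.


delay = 10^(1.77 - 0.017*CN)
Exponent = 1.77 - 0.017*41.9 = 1.0577
delay = 10^1.0577 = 11.42 ms


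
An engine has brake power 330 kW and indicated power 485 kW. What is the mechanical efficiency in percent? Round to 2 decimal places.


eta_mech = (BP / IP) * 100
Ratio = 330 / 485 = 0.6804
eta_mech = 0.6804 * 100 = 68.04%


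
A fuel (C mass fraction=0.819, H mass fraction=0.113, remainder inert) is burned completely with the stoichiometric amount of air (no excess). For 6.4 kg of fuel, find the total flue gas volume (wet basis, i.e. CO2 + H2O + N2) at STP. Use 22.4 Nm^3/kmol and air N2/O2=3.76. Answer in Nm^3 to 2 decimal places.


Per kg fuel: CO2 = (C/12 kmol)*22.4 = (0.819/12)*22.4 = 1.52880 Nm^3
Per kg fuel: H2O = (H/2 kmol)*22.4 = (0.113/2)*22.4 = 1.26560 Nm^3
O2 needed per kg fuel = C/12 + H/4 = 0.819/12 + 0.113/4 = 0.09650000 kmol
Per kg fuel: N2 = O2*3.76*22.4 = 0.09650000*3.76*22.4 = 8.12762 Nm^3
Total per kg = 1.52880 + 1.26560 + 8.12762 = 10.92202 Nm^3
Total = 10.92202 * 6.4 = 69.90 Nm^3


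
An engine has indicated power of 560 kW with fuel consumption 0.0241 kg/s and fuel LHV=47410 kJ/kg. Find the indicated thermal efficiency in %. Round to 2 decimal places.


eta_ith = (IP / (mf * LHV)) * 100
Denominator = 0.0241 * 47410 = 1142.5810 kW
eta_ith = (560 / 1142.5810) * 100 = 49.01%


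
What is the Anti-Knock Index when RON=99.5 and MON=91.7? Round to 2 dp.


AKI = (RON + MON) / 2
AKI = (99.5 + 91.7) / 2
AKI = 191.2 / 2 = 95.60


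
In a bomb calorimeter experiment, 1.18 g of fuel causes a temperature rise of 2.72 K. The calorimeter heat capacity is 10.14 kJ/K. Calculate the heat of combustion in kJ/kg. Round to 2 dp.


Hc = C_cal * delta_T / m_fuel
Q_released = 10.14 * 2.72 = 27.5808 kJ
m_fuel = 1.18 g = 1.18/1000 kg = 0.001180 kg
Hc = 27.5808 / 0.001180 = 23373.56 kJ/kg


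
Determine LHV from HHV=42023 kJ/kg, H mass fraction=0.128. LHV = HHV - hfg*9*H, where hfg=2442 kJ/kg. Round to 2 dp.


LHV = HHV - hfg * 9 * H
Water correction = 2442 * 9 * 0.128 = 2813.184 kJ/kg
LHV = 42023 - 2813.184 = 39209.82 kJ/kg


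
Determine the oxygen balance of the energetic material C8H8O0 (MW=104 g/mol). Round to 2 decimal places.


OB = -1600 * (2C + H/2 - O) / MW
Inner = 2*8 + 8/2 - 0 = 20.00
OB = -1600 * 20.00 / 104 = -307.69%


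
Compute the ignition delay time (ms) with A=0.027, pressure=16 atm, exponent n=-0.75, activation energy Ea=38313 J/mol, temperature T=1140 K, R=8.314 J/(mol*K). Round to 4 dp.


tau = A * P^n * exp(Ea/(R*T))
P^n = 16^(-0.75) = 0.12500000
Ea/(R*T) = 38313/(8.314*1140) = 4.042326
exp(Ea/(R*T)) = 56.958650
tau = 0.027 * 0.12500000 * 56.958650 = 0.1922 ms


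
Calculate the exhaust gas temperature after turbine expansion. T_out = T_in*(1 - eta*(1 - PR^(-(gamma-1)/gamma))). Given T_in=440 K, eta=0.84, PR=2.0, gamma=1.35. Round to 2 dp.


T_out = T_in * (1 - eta * (1 - PR^(-(gamma-1)/gamma)))
Exponent = -(1.35-1)/1.35 = -0.25925926
PR^exp = 2.0^(-0.25925926) = 0.83551680
Factor = 1 - 0.84*(1 - 0.83551680) = 0.86183411
T_out = 440 * 0.86183411 = 379.21 K


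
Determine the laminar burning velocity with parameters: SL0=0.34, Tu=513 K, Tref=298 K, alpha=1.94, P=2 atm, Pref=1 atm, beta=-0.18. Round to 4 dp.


SL = SL0 * (Tu/Tref)^alpha * (P/Pref)^beta
T ratio = 513/298 = 1.72147651
(T ratio)^alpha = 1.72147651^1.94 = 2.868456
(P/Pref)^beta = 2^(-0.18) = 0.882703
SL = 0.34 * 2.868456 * 0.882703 = 0.8609 m/s


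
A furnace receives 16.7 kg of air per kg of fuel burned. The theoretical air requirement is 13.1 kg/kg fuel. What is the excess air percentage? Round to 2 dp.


Excess air = actual - stoichiometric = 16.7 - 13.1 = 3.60 kg/kg fuel
Excess air % = (excess / stoich) * 100 = (3.60 / 13.1) * 100 = 27.48%


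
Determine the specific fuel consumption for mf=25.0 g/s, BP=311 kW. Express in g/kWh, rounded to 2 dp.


SFC = (mf / BP) * 3600
Rate = 25.0 / 311 = 0.080386 g/(s*kW)
SFC = 0.080386 * 3600 = 289.39 g/kWh


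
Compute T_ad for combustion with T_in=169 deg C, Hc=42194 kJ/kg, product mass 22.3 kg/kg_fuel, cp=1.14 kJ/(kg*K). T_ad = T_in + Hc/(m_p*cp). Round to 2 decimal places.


T_ad = T_in + Hc / (m_p * cp)
Denominator = 22.3 * 1.14 = 25.4220
Temperature rise = 42194 / 25.4220 = 1659.74 K
T_ad = 169 + 1659.74 = 1828.74 deg C


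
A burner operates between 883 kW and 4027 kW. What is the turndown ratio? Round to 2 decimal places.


TDR = Q_max / Q_min
TDR = 4027 / 883 = 4.56


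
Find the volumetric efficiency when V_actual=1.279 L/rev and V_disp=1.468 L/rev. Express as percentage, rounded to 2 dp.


eta_v = (V_actual / V_disp) * 100
Ratio = 1.279 / 1.468 = 0.8713
eta_v = 0.8713 * 100 = 87.13%


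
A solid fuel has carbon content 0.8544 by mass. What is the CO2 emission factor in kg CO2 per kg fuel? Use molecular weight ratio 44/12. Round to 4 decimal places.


EF = C_frac * (M_CO2 / M_C)
EF = 0.8544 * (44/12)
EF = 0.8544 * 3.666667 = 3.1328 kg_CO2/kg_fuel


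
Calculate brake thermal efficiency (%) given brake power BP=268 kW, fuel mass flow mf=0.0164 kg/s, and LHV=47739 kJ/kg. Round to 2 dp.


eta_BTE = (BP / (mf * LHV)) * 100
Denominator = 0.0164 * 47739 = 782.9196 kW
eta_BTE = (268 / 782.9196) * 100 = 34.23%


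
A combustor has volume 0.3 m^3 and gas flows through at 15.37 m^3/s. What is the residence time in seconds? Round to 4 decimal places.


tau = V / Q_flow
tau = 0.3 / 15.37 = 0.0195 s


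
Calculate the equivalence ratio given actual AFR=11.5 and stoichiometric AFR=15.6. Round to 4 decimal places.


phi = AFR_stoich / AFR_actual
phi = 15.6 / 11.5 = 1.3565


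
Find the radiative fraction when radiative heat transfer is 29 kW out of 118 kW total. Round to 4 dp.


f_rad = Q_rad / Q_total
f_rad = 29 / 118 = 0.2458


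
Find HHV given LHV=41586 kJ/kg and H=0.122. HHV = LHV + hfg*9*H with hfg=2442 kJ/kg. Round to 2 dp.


HHV = LHV + hfg * 9 * H
Water addition = 2442 * 9 * 0.122 = 2681.316 kJ/kg
HHV = 41586 + 2681.316 = 44267.32 kJ/kg


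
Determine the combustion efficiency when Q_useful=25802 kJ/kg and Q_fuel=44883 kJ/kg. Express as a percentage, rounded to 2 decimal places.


Efficiency = (Q_useful / Q_fuel) * 100
Efficiency = (25802 / 44883) * 100
Efficiency = 0.5749 * 100 = 57.49%


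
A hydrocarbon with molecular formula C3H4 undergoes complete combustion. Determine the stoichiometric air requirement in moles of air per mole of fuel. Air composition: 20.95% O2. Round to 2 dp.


Balanced combustion: C3H4 + 4 O2 -> 3 CO2 + 2 H2O
O2 needed = C + H/4 = 3 + 4/4 = 4.00 moles
Air moles = O2 / 0.2095 = 4.00 / 0.2095 = 19.09 moles air


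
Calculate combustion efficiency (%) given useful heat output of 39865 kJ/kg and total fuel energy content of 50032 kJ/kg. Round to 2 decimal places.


Efficiency = (Q_useful / Q_fuel) * 100
Efficiency = (39865 / 50032) * 100
Efficiency = 0.7968 * 100 = 79.68%


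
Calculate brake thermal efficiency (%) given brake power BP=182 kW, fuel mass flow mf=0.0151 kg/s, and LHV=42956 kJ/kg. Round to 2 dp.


eta_BTE = (BP / (mf * LHV)) * 100
Denominator = 0.0151 * 42956 = 648.6356 kW
eta_BTE = (182 / 648.6356) * 100 = 28.06%


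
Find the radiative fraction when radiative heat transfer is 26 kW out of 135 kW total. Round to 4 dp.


f_rad = Q_rad / Q_total
f_rad = 26 / 135 = 0.1926


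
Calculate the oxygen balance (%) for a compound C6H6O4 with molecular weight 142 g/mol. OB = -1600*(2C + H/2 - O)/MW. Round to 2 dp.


OB = -1600 * (2C + H/2 - O) / MW
Inner = 2*6 + 6/2 - 4 = 11.00
OB = -1600 * 11.00 / 142 = -123.94%


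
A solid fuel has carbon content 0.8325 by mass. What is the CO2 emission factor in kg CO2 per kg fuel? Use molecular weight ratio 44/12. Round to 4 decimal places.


EF = C_frac * (M_CO2 / M_C)
EF = 0.8325 * (44/12)
EF = 0.8325 * 3.666667 = 3.0525 kg_CO2/kg_fuel


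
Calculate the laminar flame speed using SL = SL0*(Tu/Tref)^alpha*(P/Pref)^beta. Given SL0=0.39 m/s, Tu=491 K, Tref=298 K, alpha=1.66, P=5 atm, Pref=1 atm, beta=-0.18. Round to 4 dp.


SL = SL0 * (Tu/Tref)^alpha * (P/Pref)^beta
T ratio = 491/298 = 1.64765101
(T ratio)^alpha = 1.64765101^1.66 = 2.290848
(P/Pref)^beta = 5^(-0.18) = 0.748489
SL = 0.39 * 2.290848 * 0.748489 = 0.6687 m/s


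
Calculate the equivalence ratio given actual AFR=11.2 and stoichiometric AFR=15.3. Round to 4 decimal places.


phi = AFR_stoich / AFR_actual
phi = 15.3 / 11.2 = 1.3661


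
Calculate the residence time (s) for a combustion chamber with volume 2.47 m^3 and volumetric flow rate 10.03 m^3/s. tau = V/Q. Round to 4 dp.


tau = V / Q_flow
tau = 2.47 / 10.03 = 0.2463 s


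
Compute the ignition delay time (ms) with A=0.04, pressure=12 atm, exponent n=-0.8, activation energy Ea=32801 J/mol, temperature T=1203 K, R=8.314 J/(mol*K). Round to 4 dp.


tau = A * P^n * exp(Ea/(R*T))
P^n = 12^(-0.8) = 0.13697932
Ea/(R*T) = 32801/(8.314*1203) = 3.279529
exp(Ea/(R*T)) = 26.563251
tau = 0.04 * 0.13697932 * 26.563251 = 0.1455 ms


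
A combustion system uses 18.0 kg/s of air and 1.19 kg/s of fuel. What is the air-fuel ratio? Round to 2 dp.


AFR = m_air / m_fuel
AFR = 18.0 / 1.19 = 15.13


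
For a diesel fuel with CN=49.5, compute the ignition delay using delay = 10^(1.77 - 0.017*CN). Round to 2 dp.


delay = 10^(1.77 - 0.017*CN)
Exponent = 1.77 - 0.017*49.5 = 0.9285
delay = 10^0.9285 = 8.48 ms


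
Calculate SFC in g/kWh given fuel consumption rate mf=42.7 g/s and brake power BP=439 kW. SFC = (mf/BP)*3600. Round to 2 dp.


SFC = (mf / BP) * 3600
Rate = 42.7 / 439 = 0.097267 g/(s*kW)
SFC = 0.097267 * 3600 = 350.16 g/kWh


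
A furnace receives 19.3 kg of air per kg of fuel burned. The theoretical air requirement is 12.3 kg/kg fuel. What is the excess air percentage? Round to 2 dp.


Excess air = actual - stoichiometric = 19.3 - 12.3 = 7.00 kg/kg fuel
Excess air % = (excess / stoich) * 100 = (7.00 / 12.3) * 100 = 56.91%


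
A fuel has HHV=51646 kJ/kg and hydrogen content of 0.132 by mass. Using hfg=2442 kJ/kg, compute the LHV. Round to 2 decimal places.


LHV = HHV - hfg * 9 * H
Water correction = 2442 * 9 * 0.132 = 2901.096 kJ/kg
LHV = 51646 - 2901.096 = 48744.90 kJ/kg


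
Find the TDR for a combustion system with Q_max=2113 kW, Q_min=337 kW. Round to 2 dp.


TDR = Q_max / Q_min
TDR = 2113 / 337 = 6.27


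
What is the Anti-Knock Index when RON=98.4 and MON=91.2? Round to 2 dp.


AKI = (RON + MON) / 2
AKI = (98.4 + 91.2) / 2
AKI = 189.6 / 2 = 94.80


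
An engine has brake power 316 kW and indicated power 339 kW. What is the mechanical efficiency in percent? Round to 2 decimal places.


eta_mech = (BP / IP) * 100
Ratio = 316 / 339 = 0.9322
eta_mech = 0.9322 * 100 = 93.22%


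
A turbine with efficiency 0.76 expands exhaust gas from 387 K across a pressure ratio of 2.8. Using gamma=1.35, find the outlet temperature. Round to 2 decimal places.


T_out = T_in * (1 - eta * (1 - PR^(-(gamma-1)/gamma)))
Exponent = -(1.35-1)/1.35 = -0.25925926
PR^exp = 2.8^(-0.25925926) = 0.76572026
Factor = 1 - 0.76*(1 - 0.76572026) = 0.82194740
T_out = 387 * 0.82194740 = 318.09 K


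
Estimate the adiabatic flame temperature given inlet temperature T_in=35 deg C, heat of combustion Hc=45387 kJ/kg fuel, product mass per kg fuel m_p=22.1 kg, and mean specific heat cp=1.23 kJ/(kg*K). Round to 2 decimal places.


T_ad = T_in + Hc / (m_p * cp)
Denominator = 22.1 * 1.23 = 27.1830
Temperature rise = 45387 / 27.1830 = 1669.68 K
T_ad = 35 + 1669.68 = 1704.68 deg C


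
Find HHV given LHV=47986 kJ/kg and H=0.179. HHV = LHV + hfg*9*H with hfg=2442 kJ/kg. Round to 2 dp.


HHV = LHV + hfg * 9 * H
Water addition = 2442 * 9 * 0.179 = 3934.062 kJ/kg
HHV = 47986 + 3934.062 = 51920.06 kJ/kg


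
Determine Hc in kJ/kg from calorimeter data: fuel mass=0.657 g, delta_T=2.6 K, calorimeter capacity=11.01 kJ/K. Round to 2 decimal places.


Hc = C_cal * delta_T / m_fuel
Q_released = 11.01 * 2.6 = 28.6260 kJ
m_fuel = 0.657 g = 0.657/1000 kg = 0.000657 kg
Hc = 28.6260 / 0.000657 = 43570.78 kJ/kg


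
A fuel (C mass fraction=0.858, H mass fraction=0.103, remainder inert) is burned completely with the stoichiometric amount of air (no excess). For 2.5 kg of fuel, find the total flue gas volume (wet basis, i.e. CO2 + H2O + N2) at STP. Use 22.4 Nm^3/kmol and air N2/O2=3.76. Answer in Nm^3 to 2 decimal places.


Per kg fuel: CO2 = (C/12 kmol)*22.4 = (0.858/12)*22.4 = 1.60160 Nm^3
Per kg fuel: H2O = (H/2 kmol)*22.4 = (0.103/2)*22.4 = 1.15360 Nm^3
O2 needed per kg fuel = C/12 + H/4 = 0.858/12 + 0.103/4 = 0.09725000 kmol
Per kg fuel: N2 = O2*3.76*22.4 = 0.09725000*3.76*22.4 = 8.19078 Nm^3
Total per kg = 1.60160 + 1.15360 + 8.19078 = 10.94598 Nm^3
Total = 10.94598 * 2.5 = 27.36 Nm^3


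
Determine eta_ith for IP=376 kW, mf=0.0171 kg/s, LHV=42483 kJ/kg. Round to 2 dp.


eta_ith = (IP / (mf * LHV)) * 100
Denominator = 0.0171 * 42483 = 726.4593 kW
eta_ith = (376 / 726.4593) * 100 = 51.76%


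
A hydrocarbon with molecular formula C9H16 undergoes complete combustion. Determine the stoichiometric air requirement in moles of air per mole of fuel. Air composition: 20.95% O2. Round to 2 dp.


Balanced combustion: C9H16 + 13 O2 -> 9 CO2 + 8 H2O
O2 needed = C + H/4 = 9 + 16/4 = 13.00 moles
Air moles = O2 / 0.2095 = 13.00 / 0.2095 = 62.05 moles air


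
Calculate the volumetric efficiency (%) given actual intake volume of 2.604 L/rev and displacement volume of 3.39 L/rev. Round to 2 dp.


eta_v = (V_actual / V_disp) * 100
Ratio = 2.604 / 3.39 = 0.7681
eta_v = 0.7681 * 100 = 76.81%


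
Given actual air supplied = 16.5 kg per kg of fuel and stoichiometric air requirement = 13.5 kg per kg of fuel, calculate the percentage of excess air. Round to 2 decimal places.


Excess air = actual - stoichiometric = 16.5 - 13.5 = 3.00 kg/kg fuel
Excess air % = (excess / stoich) * 100 = (3.00 / 13.5) * 100 = 22.22%


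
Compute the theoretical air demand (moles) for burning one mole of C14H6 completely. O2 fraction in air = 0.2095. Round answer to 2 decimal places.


Balanced combustion: C14H6 + 15.5 O2 -> 14 CO2 + 3 H2O
O2 needed = C + H/4 = 14 + 6/4 = 15.50 moles
Air moles = O2 / 0.2095 = 15.50 / 0.2095 = 73.99 moles air


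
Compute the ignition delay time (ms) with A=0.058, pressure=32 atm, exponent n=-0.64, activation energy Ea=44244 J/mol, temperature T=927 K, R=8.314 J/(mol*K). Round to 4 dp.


tau = A * P^n * exp(Ea/(R*T))
P^n = 32^(-0.64) = 0.10881882
Ea/(R*T) = 44244/(8.314*927) = 5.740697
exp(Ea/(R*T)) = 311.281316
tau = 0.058 * 0.10881882 * 311.281316 = 1.9646 ms


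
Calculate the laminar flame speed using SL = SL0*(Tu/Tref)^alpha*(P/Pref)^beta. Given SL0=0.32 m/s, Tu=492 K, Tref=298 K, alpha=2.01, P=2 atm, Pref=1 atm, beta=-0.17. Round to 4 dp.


SL = SL0 * (Tu/Tref)^alpha * (P/Pref)^beta
T ratio = 492/298 = 1.65100671
(T ratio)^alpha = 1.65100671^2.01 = 2.739524
(P/Pref)^beta = 2^(-0.17) = 0.888843
SL = 0.32 * 2.739524 * 0.888843 = 0.7792 m/s


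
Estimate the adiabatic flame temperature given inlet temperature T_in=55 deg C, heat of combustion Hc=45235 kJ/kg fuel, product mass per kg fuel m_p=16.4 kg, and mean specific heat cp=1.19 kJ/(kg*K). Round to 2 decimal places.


T_ad = T_in + Hc / (m_p * cp)
Denominator = 16.4 * 1.19 = 19.5160
Temperature rise = 45235 / 19.5160 = 2317.84 K
T_ad = 55 + 2317.84 = 2372.84 deg C


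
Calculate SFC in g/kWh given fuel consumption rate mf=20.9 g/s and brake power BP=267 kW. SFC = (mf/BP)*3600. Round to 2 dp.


SFC = (mf / BP) * 3600
Rate = 20.9 / 267 = 0.078277 g/(s*kW)
SFC = 0.078277 * 3600 = 281.80 g/kWh


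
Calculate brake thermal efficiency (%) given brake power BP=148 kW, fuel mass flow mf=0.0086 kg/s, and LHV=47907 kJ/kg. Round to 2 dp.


eta_BTE = (BP / (mf * LHV)) * 100
Denominator = 0.0086 * 47907 = 412.0002 kW
eta_BTE = (148 / 412.0002) * 100 = 35.92%


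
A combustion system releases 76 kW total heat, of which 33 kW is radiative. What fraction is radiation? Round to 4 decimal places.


f_rad = Q_rad / Q_total
f_rad = 33 / 76 = 0.4342


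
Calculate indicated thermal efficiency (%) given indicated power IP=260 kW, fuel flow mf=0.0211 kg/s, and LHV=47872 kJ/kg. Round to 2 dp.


eta_ith = (IP / (mf * LHV)) * 100
Denominator = 0.0211 * 47872 = 1010.0992 kW
eta_ith = (260 / 1010.0992) * 100 = 25.74%


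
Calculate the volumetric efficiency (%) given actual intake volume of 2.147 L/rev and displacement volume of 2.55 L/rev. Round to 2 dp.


eta_v = (V_actual / V_disp) * 100
Ratio = 2.147 / 2.55 = 0.8420
eta_v = 0.8420 * 100 = 84.20%


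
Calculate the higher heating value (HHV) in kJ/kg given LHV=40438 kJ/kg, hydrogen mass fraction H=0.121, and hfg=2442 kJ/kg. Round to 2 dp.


HHV = LHV + hfg * 9 * H
Water addition = 2442 * 9 * 0.121 = 2659.338 kJ/kg
HHV = 40438 + 2659.338 = 43097.34 kJ/kg


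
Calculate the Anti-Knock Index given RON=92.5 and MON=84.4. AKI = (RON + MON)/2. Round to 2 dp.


AKI = (RON + MON) / 2
AKI = (92.5 + 84.4) / 2
AKI = 176.9 / 2 = 88.45


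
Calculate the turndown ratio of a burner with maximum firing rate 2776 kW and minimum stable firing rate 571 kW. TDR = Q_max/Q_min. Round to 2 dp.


TDR = Q_max / Q_min
TDR = 2776 / 571 = 4.86


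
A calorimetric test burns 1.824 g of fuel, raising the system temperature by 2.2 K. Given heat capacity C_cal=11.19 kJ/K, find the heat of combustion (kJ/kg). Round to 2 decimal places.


Hc = C_cal * delta_T / m_fuel
Q_released = 11.19 * 2.2 = 24.6180 kJ
m_fuel = 1.824 g = 1.824/1000 kg = 0.001824 kg
Hc = 24.6180 / 0.001824 = 13496.71 kJ/kg


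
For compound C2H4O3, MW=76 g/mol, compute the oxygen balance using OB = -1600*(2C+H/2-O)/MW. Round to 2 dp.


OB = -1600 * (2C + H/2 - O) / MW
Inner = 2*2 + 4/2 - 3 = 3.00
OB = -1600 * 3.00 / 76 = -63.16%


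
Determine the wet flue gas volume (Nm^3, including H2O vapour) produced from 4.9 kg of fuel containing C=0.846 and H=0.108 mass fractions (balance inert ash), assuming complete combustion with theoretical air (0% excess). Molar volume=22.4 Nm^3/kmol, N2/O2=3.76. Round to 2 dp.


Per kg fuel: CO2 = (C/12 kmol)*22.4 = (0.846/12)*22.4 = 1.57920 Nm^3
Per kg fuel: H2O = (H/2 kmol)*22.4 = (0.108/2)*22.4 = 1.20960 Nm^3
O2 needed per kg fuel = C/12 + H/4 = 0.846/12 + 0.108/4 = 0.09750000 kmol
Per kg fuel: N2 = O2*3.76*22.4 = 0.09750000*3.76*22.4 = 8.21184 Nm^3
Total per kg = 1.57920 + 1.20960 + 8.21184 = 11.00064 Nm^3
Total = 11.00064 * 4.9 = 53.90 Nm^3


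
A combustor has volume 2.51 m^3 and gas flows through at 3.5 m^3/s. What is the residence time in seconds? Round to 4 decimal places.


tau = V / Q_flow
tau = 2.51 / 3.5 = 0.7171 s


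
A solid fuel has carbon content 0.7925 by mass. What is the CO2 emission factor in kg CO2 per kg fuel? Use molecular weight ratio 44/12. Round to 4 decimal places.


EF = C_frac * (M_CO2 / M_C)
EF = 0.7925 * (44/12)
EF = 0.7925 * 3.666667 = 2.9058 kg_CO2/kg_fuel


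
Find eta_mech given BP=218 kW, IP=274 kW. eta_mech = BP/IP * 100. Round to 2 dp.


eta_mech = (BP / IP) * 100
Ratio = 218 / 274 = 0.7956
eta_mech = 0.7956 * 100 = 79.56%


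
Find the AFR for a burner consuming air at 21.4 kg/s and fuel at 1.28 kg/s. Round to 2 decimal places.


AFR = m_air / m_fuel
AFR = 21.4 / 1.28 = 16.72


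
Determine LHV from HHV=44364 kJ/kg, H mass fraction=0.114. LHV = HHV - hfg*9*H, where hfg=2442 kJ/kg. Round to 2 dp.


LHV = HHV - hfg * 9 * H
Water correction = 2442 * 9 * 0.114 = 2505.492 kJ/kg
LHV = 44364 - 2505.492 = 41858.51 kJ/kg


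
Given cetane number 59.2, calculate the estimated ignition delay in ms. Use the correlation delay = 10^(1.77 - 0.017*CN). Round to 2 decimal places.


delay = 10^(1.77 - 0.017*CN)
Exponent = 1.77 - 0.017*59.2 = 0.7636
delay = 10^0.7636 = 5.80 ms


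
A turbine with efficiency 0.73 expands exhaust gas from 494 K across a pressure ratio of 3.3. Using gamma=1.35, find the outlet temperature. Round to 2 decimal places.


T_out = T_in * (1 - eta * (1 - PR^(-(gamma-1)/gamma)))
Exponent = -(1.35-1)/1.35 = -0.25925926
PR^exp = 3.3^(-0.25925926) = 0.73378775
Factor = 1 - 0.73*(1 - 0.73378775) = 0.80566506
T_out = 494 * 0.80566506 = 398.00 K


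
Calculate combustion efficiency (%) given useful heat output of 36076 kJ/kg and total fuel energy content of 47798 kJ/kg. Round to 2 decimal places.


Efficiency = (Q_useful / Q_fuel) * 100
Efficiency = (36076 / 47798) * 100
Efficiency = 0.7548 * 100 = 75.48%


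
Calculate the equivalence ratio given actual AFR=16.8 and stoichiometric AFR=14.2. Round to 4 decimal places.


phi = AFR_stoich / AFR_actual
phi = 14.2 / 16.8 = 0.8452


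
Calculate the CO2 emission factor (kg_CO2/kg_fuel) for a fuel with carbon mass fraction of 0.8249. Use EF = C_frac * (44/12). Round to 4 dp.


EF = C_frac * (M_CO2 / M_C)
EF = 0.8249 * (44/12)
EF = 0.8249 * 3.666667 = 3.0246 kg_CO2/kg_fuel


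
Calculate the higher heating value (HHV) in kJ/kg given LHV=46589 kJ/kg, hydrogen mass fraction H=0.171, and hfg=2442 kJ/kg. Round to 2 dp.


HHV = LHV + hfg * 9 * H
Water addition = 2442 * 9 * 0.171 = 3758.238 kJ/kg
HHV = 46589 + 3758.238 = 50347.24 kJ/kg


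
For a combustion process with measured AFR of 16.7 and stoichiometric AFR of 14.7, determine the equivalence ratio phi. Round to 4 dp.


phi = AFR_stoich / AFR_actual
phi = 14.7 / 16.7 = 0.8802


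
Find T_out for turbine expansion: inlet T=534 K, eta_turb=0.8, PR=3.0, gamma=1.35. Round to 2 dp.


T_out = T_in * (1 - eta * (1 - PR^(-(gamma-1)/gamma)))
Exponent = -(1.35-1)/1.35 = -0.25925926
PR^exp = 3.0^(-0.25925926) = 0.75214556
Factor = 1 - 0.8*(1 - 0.75214556) = 0.80171645
T_out = 534 * 0.80171645 = 428.12 K


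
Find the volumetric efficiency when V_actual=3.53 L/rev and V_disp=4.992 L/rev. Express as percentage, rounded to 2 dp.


eta_v = (V_actual / V_disp) * 100
Ratio = 3.53 / 4.992 = 0.7071
eta_v = 0.7071 * 100 = 70.71%


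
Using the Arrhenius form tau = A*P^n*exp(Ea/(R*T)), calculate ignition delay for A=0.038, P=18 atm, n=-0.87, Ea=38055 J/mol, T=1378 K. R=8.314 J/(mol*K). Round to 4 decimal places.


tau = A * P^n * exp(Ea/(R*T))
P^n = 18^(-0.87) = 0.08089337
Ea/(R*T) = 38055/(8.314*1378) = 3.321639
exp(Ea/(R*T)) = 27.705735
tau = 0.038 * 0.08089337 * 27.705735 = 0.0852 ms


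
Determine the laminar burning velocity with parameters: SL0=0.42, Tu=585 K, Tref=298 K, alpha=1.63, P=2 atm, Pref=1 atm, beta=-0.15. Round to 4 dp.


SL = SL0 * (Tu/Tref)^alpha * (P/Pref)^beta
T ratio = 585/298 = 1.96308725
(T ratio)^alpha = 1.96308725^1.63 = 3.002559
(P/Pref)^beta = 2^(-0.15) = 0.901250
SL = 0.42 * 3.002559 * 0.901250 = 1.1365 m/s


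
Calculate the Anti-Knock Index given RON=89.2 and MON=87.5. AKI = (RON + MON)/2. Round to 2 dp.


AKI = (RON + MON) / 2
AKI = (89.2 + 87.5) / 2
AKI = 176.7 / 2 = 88.35


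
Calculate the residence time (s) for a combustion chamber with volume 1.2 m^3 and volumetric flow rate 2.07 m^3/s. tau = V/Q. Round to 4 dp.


tau = V / Q_flow
tau = 1.2 / 2.07 = 0.5797 s


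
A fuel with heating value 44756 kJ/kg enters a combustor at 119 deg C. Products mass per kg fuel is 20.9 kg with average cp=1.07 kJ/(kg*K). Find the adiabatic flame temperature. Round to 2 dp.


T_ad = T_in + Hc / (m_p * cp)
Denominator = 20.9 * 1.07 = 22.3630
Temperature rise = 44756 / 22.3630 = 2001.34 K
T_ad = 119 + 2001.34 = 2120.34 deg C


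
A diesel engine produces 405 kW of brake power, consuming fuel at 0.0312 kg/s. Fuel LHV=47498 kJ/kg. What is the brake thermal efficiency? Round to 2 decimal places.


eta_BTE = (BP / (mf * LHV)) * 100
Denominator = 0.0312 * 47498 = 1481.9376 kW
eta_BTE = (405 / 1481.9376) * 100 = 27.33%


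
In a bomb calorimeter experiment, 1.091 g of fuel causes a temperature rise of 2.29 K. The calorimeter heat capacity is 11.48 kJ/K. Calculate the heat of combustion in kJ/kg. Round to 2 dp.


Hc = C_cal * delta_T / m_fuel
Q_released = 11.48 * 2.29 = 26.2892 kJ
m_fuel = 1.091 g = 1.091/1000 kg = 0.001091 kg
Hc = 26.2892 / 0.001091 = 24096.43 kJ/kg


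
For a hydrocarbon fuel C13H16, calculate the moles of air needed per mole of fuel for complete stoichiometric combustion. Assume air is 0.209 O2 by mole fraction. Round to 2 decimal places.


Balanced combustion: C13H16 + 17 O2 -> 13 CO2 + 8 H2O
O2 needed = C + H/4 = 13 + 16/4 = 17.00 moles
Air moles = O2 / 0.209 = 17.00 / 0.209 = 81.34 moles air


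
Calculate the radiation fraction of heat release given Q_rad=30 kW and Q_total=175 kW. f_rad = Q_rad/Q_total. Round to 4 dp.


f_rad = Q_rad / Q_total
f_rad = 30 / 175 = 0.1714


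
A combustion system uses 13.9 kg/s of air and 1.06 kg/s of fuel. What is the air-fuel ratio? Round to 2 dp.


AFR = m_air / m_fuel
AFR = 13.9 / 1.06 = 13.11


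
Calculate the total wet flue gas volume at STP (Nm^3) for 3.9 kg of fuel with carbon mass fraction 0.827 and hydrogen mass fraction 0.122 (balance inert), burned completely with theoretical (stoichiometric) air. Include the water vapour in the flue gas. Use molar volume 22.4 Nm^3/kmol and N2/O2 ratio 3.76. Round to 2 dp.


Per kg fuel: CO2 = (C/12 kmol)*22.4 = (0.827/12)*22.4 = 1.54373 Nm^3
Per kg fuel: H2O = (H/2 kmol)*22.4 = (0.122/2)*22.4 = 1.36640 Nm^3
O2 needed per kg fuel = C/12 + H/4 = 0.827/12 + 0.122/4 = 0.09941667 kmol
Per kg fuel: N2 = O2*3.76*22.4 = 0.09941667*3.76*22.4 = 8.37327 Nm^3
Total per kg = 1.54373 + 1.36640 + 8.37327 = 11.28340 Nm^3
Total = 11.28340 * 3.9 = 44.01 Nm^3


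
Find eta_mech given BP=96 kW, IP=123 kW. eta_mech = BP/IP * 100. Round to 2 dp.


eta_mech = (BP / IP) * 100
Ratio = 96 / 123 = 0.7805
eta_mech = 0.7805 * 100 = 78.05%


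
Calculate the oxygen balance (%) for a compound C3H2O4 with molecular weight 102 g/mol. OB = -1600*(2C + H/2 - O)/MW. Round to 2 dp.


OB = -1600 * (2C + H/2 - O) / MW
Inner = 2*3 + 2/2 - 4 = 3.00
OB = -1600 * 3.00 / 102 = -47.06%


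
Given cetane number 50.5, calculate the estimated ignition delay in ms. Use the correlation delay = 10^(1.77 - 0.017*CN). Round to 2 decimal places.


delay = 10^(1.77 - 0.017*CN)
Exponent = 1.77 - 0.017*50.5 = 0.9115
delay = 10^0.9115 = 8.16 ms


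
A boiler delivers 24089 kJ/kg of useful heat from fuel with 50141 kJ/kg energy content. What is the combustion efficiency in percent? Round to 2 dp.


Efficiency = (Q_useful / Q_fuel) * 100
Efficiency = (24089 / 50141) * 100
Efficiency = 0.4804 * 100 = 48.04%


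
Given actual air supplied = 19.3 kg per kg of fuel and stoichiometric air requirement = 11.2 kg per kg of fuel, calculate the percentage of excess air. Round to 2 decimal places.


Excess air = actual - stoichiometric = 19.3 - 11.2 = 8.10 kg/kg fuel
Excess air % = (excess / stoich) * 100 = (8.10 / 11.2) * 100 = 72.32%


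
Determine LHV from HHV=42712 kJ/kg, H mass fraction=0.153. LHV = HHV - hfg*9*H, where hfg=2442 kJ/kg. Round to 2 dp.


LHV = HHV - hfg * 9 * H
Water correction = 2442 * 9 * 0.153 = 3362.634 kJ/kg
LHV = 42712 - 3362.634 = 39349.37 kJ/kg


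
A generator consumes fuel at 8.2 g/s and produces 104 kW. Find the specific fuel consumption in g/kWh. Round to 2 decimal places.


SFC = (mf / BP) * 3600
Rate = 8.2 / 104 = 0.078846 g/(s*kW)
SFC = 0.078846 * 3600 = 283.85 g/kWh


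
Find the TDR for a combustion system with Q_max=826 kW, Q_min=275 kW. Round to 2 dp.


TDR = Q_max / Q_min
TDR = 826 / 275 = 3.00


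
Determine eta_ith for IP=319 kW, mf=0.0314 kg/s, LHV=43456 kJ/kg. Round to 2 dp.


eta_ith = (IP / (mf * LHV)) * 100
Denominator = 0.0314 * 43456 = 1364.5184 kW
eta_ith = (319 / 1364.5184) * 100 = 23.38%


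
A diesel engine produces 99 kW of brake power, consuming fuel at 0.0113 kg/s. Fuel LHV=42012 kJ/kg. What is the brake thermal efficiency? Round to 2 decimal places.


eta_BTE = (BP / (mf * LHV)) * 100
Denominator = 0.0113 * 42012 = 474.7356 kW
eta_BTE = (99 / 474.7356) * 100 = 20.85%


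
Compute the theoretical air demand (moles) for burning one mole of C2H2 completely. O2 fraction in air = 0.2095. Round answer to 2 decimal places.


Balanced combustion: C2H2 + 2.5 O2 -> 2 CO2 + 1 H2O
O2 needed = C + H/4 = 2 + 2/4 = 2.50 moles
Air moles = O2 / 0.2095 = 2.50 / 0.2095 = 11.93 moles air


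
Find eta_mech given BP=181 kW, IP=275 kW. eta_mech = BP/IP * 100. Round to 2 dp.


eta_mech = (BP / IP) * 100
Ratio = 181 / 275 = 0.6582
eta_mech = 0.6582 * 100 = 65.82%


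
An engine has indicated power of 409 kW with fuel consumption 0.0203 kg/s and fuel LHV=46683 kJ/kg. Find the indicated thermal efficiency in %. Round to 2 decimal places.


eta_ith = (IP / (mf * LHV)) * 100
Denominator = 0.0203 * 46683 = 947.6649 kW
eta_ith = (409 / 947.6649) * 100 = 43.16%


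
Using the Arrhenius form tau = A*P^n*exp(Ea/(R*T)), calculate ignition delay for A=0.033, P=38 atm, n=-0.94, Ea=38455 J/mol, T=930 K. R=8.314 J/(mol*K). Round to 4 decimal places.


tau = A * P^n * exp(Ea/(R*T))
P^n = 38^(-0.94) = 0.03273433
Ea/(R*T) = 38455/(8.314*930) = 4.973474
exp(Ea/(R*T)) = 144.528099
tau = 0.033 * 0.03273433 * 144.528099 = 0.1561 ms


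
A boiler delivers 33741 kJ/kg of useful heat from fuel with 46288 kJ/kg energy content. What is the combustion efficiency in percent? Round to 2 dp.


Efficiency = (Q_useful / Q_fuel) * 100
Efficiency = (33741 / 46288) * 100
Efficiency = 0.7289 * 100 = 72.89%


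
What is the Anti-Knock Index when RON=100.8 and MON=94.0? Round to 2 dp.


AKI = (RON + MON) / 2
AKI = (100.8 + 94.0) / 2
AKI = 194.8 / 2 = 97.40


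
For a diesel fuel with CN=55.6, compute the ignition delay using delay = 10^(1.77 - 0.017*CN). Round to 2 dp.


delay = 10^(1.77 - 0.017*CN)
Exponent = 1.77 - 0.017*55.6 = 0.8248
delay = 10^0.8248 = 6.68 ms


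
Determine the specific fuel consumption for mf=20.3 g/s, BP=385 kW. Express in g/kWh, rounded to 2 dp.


SFC = (mf / BP) * 3600
Rate = 20.3 / 385 = 0.052727 g/(s*kW)
SFC = 0.052727 * 3600 = 189.82 g/kWh


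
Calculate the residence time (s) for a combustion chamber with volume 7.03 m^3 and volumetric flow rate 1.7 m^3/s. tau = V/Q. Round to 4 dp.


tau = V / Q_flow
tau = 7.03 / 1.7 = 4.1353 s


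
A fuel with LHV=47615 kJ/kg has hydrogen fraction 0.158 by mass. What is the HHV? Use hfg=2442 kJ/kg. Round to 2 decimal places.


HHV = LHV + hfg * 9 * H
Water addition = 2442 * 9 * 0.158 = 3472.524 kJ/kg
HHV = 47615 + 3472.524 = 51087.52 kJ/kg


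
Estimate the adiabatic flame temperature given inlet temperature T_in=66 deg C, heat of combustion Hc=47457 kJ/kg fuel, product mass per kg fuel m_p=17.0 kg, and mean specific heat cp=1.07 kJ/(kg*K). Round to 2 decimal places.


T_ad = T_in + Hc / (m_p * cp)
Denominator = 17.0 * 1.07 = 18.1900
Temperature rise = 47457 / 18.1900 = 2608.96 K
T_ad = 66 + 2608.96 = 2674.96 deg C


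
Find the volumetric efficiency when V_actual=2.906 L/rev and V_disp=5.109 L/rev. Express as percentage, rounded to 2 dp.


eta_v = (V_actual / V_disp) * 100
Ratio = 2.906 / 5.109 = 0.5688
eta_v = 0.5688 * 100 = 56.88%


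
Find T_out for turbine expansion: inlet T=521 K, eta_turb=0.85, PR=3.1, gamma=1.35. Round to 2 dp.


T_out = T_in * (1 - eta * (1 - PR^(-(gamma-1)/gamma)))
Exponent = -(1.35-1)/1.35 = -0.25925926
PR^exp = 3.1^(-0.25925926) = 0.74577862
Factor = 1 - 0.85*(1 - 0.74577862) = 0.78391183
T_out = 521 * 0.78391183 = 408.42 K


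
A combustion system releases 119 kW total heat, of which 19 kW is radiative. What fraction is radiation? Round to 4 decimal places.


f_rad = Q_rad / Q_total
f_rad = 19 / 119 = 0.1597


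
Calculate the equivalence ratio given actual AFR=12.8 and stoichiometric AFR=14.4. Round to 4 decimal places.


phi = AFR_stoich / AFR_actual
phi = 14.4 / 12.8 = 1.1250


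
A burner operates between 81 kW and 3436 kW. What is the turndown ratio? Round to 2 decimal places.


TDR = Q_max / Q_min
TDR = 3436 / 81 = 42.42


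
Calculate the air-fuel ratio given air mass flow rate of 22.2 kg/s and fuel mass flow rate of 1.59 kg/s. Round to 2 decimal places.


AFR = m_air / m_fuel
AFR = 22.2 / 1.59 = 13.96


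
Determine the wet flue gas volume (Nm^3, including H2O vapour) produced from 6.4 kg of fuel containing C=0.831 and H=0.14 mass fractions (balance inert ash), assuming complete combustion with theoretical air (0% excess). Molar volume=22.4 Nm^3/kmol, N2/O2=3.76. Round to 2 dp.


Per kg fuel: CO2 = (C/12 kmol)*22.4 = (0.831/12)*22.4 = 1.55120 Nm^3
Per kg fuel: H2O = (H/2 kmol)*22.4 = (0.14/2)*22.4 = 1.56800 Nm^3
O2 needed per kg fuel = C/12 + H/4 = 0.831/12 + 0.14/4 = 0.10425000 kmol
Per kg fuel: N2 = O2*3.76*22.4 = 0.10425000*3.76*22.4 = 8.78035 Nm^3
Total per kg = 1.55120 + 1.56800 + 8.78035 = 11.89955 Nm^3
Total = 11.89955 * 6.4 = 76.16 Nm^3


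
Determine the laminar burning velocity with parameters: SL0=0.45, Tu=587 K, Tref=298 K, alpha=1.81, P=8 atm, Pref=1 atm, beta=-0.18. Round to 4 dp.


SL = SL0 * (Tu/Tref)^alpha * (P/Pref)^beta
T ratio = 587/298 = 1.96979866
(T ratio)^alpha = 1.96979866^1.81 = 3.411171
(P/Pref)^beta = 8^(-0.18) = 0.687771
SL = 0.45 * 3.411171 * 0.687771 = 1.0557 m/s


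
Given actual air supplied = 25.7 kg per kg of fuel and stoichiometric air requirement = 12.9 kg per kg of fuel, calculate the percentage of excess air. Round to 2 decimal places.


Excess air = actual - stoichiometric = 25.7 - 12.9 = 12.80 kg/kg fuel
Excess air % = (excess / stoich) * 100 = (12.80 / 12.9) * 100 = 99.22%


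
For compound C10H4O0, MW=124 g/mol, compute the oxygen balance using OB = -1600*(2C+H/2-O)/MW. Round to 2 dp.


OB = -1600 * (2C + H/2 - O) / MW
Inner = 2*10 + 4/2 - 0 = 22.00
OB = -1600 * 22.00 / 124 = -283.87%


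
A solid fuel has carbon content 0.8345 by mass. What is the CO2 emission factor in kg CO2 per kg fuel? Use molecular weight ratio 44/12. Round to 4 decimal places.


EF = C_frac * (M_CO2 / M_C)
EF = 0.8345 * (44/12)
EF = 0.8345 * 3.666667 = 3.0598 kg_CO2/kg_fuel


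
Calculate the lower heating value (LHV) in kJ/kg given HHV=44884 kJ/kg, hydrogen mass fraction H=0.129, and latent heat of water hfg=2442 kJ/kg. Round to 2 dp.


LHV = HHV - hfg * 9 * H
Water correction = 2442 * 9 * 0.129 = 2835.162 kJ/kg
LHV = 44884 - 2835.162 = 42048.84 kJ/kg


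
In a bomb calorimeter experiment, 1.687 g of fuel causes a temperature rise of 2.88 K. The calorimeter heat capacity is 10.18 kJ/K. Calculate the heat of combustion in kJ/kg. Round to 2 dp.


Hc = C_cal * delta_T / m_fuel
Q_released = 10.18 * 2.88 = 29.3184 kJ
m_fuel = 1.687 g = 1.687/1000 kg = 0.001687 kg
Hc = 29.3184 / 0.001687 = 17379.02 kJ/kg


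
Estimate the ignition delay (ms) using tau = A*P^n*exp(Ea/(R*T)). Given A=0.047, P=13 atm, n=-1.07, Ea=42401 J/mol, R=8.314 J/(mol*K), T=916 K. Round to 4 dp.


tau = A * P^n * exp(Ea/(R*T))
P^n = 13^(-1.07) = 0.06428070
Ea/(R*T) = 42401/(8.314*916) = 5.567633
exp(Ea/(R*T)) = 261.813670
tau = 0.047 * 0.06428070 * 261.813670 = 0.7910 ms


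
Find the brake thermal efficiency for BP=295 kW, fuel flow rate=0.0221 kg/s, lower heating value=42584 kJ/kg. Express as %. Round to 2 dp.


eta_BTE = (BP / (mf * LHV)) * 100
Denominator = 0.0221 * 42584 = 941.1064 kW
eta_BTE = (295 / 941.1064) * 100 = 31.35%


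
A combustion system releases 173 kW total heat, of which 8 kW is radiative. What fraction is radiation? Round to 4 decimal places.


f_rad = Q_rad / Q_total
f_rad = 8 / 173 = 0.0462


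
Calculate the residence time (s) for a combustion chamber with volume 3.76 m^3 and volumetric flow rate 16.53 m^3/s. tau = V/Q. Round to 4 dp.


tau = V / Q_flow
tau = 3.76 / 16.53 = 0.2275 s


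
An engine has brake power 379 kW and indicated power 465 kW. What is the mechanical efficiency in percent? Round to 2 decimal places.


eta_mech = (BP / IP) * 100
Ratio = 379 / 465 = 0.8151
eta_mech = 0.8151 * 100 = 81.51%


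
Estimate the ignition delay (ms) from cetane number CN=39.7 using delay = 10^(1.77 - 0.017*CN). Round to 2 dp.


delay = 10^(1.77 - 0.017*CN)
Exponent = 1.77 - 0.017*39.7 = 1.0951
delay = 10^1.0951 = 12.45 ms


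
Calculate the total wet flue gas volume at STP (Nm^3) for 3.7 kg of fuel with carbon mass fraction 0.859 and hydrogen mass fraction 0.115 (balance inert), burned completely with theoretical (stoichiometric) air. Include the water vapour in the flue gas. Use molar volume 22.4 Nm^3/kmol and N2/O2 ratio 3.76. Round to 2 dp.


Per kg fuel: CO2 = (C/12 kmol)*22.4 = (0.859/12)*22.4 = 1.60347 Nm^3
Per kg fuel: H2O = (H/2 kmol)*22.4 = (0.115/2)*22.4 = 1.28800 Nm^3
O2 needed per kg fuel = C/12 + H/4 = 0.859/12 + 0.115/4 = 0.10033333 kmol
Per kg fuel: N2 = O2*3.76*22.4 = 0.10033333*3.76*22.4 = 8.45047 Nm^3
Total per kg = 1.60347 + 1.28800 + 8.45047 = 11.34194 Nm^3
Total = 11.34194 * 3.7 = 41.97 Nm^3


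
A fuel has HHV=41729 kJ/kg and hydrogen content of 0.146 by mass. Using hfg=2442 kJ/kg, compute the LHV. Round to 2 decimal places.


LHV = HHV - hfg * 9 * H
Water correction = 2442 * 9 * 0.146 = 3208.788 kJ/kg
LHV = 41729 - 3208.788 = 38520.21 kJ/kg


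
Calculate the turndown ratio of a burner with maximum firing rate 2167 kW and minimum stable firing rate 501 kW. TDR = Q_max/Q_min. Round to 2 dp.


TDR = Q_max / Q_min
TDR = 2167 / 501 = 4.33


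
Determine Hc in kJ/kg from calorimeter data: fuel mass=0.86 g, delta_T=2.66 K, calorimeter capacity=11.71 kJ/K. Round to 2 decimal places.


Hc = C_cal * delta_T / m_fuel
Q_released = 11.71 * 2.66 = 31.1486 kJ
m_fuel = 0.86 g = 0.86/1000 kg = 0.000860 kg
Hc = 31.1486 / 0.000860 = 36219.30 kJ/kg


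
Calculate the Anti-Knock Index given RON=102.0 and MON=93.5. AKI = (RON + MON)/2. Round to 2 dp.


AKI = (RON + MON) / 2
AKI = (102.0 + 93.5) / 2
AKI = 195.5 / 2 = 97.75


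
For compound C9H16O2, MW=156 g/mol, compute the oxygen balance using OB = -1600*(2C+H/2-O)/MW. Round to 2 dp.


OB = -1600 * (2C + H/2 - O) / MW
Inner = 2*9 + 16/2 - 2 = 24.00
OB = -1600 * 24.00 / 156 = -246.15%


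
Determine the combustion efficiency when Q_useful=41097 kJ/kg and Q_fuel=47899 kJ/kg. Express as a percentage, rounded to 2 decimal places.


Efficiency = (Q_useful / Q_fuel) * 100
Efficiency = (41097 / 47899) * 100
Efficiency = 0.8580 * 100 = 85.80%
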